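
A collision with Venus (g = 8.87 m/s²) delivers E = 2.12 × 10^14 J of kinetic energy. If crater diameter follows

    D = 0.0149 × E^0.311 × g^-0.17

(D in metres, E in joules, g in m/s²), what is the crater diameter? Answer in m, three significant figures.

D ≈ 293 m

E^0.311 = (2.12 × 10^14)^0.311 = 2.854 × 10^4
g^-0.17 = 8.87^-0.17 = 0.6900
D = 0.0149 × 2.854 × 10^4 × 0.6900 = 293.4 m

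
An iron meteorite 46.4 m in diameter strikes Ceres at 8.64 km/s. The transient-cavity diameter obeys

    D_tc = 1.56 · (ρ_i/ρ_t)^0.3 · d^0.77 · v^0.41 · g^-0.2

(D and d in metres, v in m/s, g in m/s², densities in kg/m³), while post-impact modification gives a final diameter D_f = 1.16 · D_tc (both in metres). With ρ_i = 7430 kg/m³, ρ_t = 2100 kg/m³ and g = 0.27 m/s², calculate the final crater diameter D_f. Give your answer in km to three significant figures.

v = 8640 m/s.
(ρ_i/ρ_t)^0.3 = (7430/2100)^0.3 = 1.461
d^0.77 = 46.4^0.77 = 19.20
v^0.41 = 8640^0.41 = 41.11
g^-0.2 = 0.27^-0.2 = 1.299
D_tc = 1.56 × 1.461 × 19.20 × 41.11 × 1.299 = 2337 m
D_f = 1.16 × 2337 = 2711 m
     = 2.711 km

D_f ≈ 2.71 km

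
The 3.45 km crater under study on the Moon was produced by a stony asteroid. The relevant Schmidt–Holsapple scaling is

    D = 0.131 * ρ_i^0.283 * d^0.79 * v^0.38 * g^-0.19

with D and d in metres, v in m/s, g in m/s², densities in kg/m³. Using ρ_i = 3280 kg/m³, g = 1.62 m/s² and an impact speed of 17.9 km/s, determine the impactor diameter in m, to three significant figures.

d ≈ 219 m

Rearranging for d: d = [D / (0.131 · 3280^0.283 · 17900^0.38 · 1.62^-0.19)]^(1/0.79).
D = 3450 m.
3280^0.283 = 9.885
17900^0.38 = 41.31
1.62^-0.19 = 0.9124
Denominator = 0.131 × 9.885 × 41.31 × 0.9124 = 48.81
D / 48.81 = 3450 / 48.81 = 70.68
d = 70.68^(1/0.79) = 70.68^1.2658 = 219.2 m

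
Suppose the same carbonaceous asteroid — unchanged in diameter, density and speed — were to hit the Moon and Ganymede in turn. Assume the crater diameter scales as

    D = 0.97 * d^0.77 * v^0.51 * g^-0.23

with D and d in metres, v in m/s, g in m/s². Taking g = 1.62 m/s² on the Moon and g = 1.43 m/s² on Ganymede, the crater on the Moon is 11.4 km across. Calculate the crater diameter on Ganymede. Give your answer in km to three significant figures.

D ≈ 11.7 km

All impactor-dependent factors cancel in the ratio, leaving D_Ganymede/D_Moon = (g_Ganymede/g_Moon)^-0.23.
(1.43/1.62)^-0.23 = 0.8827^-0.23 = 1.029
D_Ganymede = 1.029 × 11.4 km = 11.7 km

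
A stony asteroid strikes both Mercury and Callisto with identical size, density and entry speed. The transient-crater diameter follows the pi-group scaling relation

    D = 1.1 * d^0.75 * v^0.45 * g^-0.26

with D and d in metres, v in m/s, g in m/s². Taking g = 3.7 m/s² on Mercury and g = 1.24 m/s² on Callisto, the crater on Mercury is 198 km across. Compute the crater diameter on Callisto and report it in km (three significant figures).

D ≈ 263 km

All impactor-dependent factors cancel in the ratio, leaving D_Callisto/D_Mercury = (g_Callisto/g_Mercury)^-0.26.
(1.24/3.7)^-0.26 = 0.3351^-0.26 = 1.329
D_Callisto = 1.329 × 198 km = 263 km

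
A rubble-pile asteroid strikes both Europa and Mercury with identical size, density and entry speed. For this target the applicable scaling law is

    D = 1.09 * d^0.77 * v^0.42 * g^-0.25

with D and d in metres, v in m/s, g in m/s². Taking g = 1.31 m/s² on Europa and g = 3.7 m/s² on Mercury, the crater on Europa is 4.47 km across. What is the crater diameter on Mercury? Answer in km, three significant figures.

D ≈ 3.45 km

All impactor-dependent factors cancel in the ratio, leaving D_Mercury/D_Europa = (g_Mercury/g_Europa)^-0.25.
(3.7/1.31)^-0.25 = 2.824^-0.25 = 0.7714
D_Mercury = 0.7714 × 4.47 km = 3.45 km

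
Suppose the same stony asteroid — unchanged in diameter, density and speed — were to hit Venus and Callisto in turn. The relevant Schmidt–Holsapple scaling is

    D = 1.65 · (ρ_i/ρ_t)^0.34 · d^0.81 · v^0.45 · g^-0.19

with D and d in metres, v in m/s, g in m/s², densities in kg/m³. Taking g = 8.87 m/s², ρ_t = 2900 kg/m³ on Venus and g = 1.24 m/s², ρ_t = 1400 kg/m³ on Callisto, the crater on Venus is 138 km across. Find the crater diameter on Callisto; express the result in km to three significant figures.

The impactor-only factors (d, v, ρ_i) cancel in the ratio, leaving D_Callisto/D_Venus = (g_Callisto/g_Venus)^-0.19 · (ρ_t,Venus/ρ_t,Callisto)^0.34.
(1.24/8.87)^-0.19 = 0.1398^-0.19 = 1.453
(2900/1400)^0.34 = 2.071^0.34 = 1.281
Ratio = 1.453 × 1.281 = 1.861
D_Callisto = 1.861 × 138 km = 257 km

D ≈ 257 km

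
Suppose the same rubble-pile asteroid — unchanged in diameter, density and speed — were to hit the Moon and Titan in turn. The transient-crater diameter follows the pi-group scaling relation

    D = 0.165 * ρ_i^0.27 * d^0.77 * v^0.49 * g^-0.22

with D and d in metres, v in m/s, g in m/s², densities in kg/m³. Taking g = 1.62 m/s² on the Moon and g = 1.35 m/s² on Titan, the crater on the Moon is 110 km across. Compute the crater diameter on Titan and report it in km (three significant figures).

All impactor-dependent factors cancel in the ratio, leaving D_Titan/D_Moon = (g_Titan/g_Moon)^-0.22.
(1.35/1.62)^-0.22 = 0.8333^-0.22 = 1.041
D_Titan = 1.041 × 110 km = 115 km

D ≈ 115 km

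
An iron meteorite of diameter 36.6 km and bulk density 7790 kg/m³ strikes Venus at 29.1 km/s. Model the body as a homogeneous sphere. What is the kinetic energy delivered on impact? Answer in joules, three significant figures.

E ≈ 8.47 × 10^25 J

d = 36600 m; v = 29100 m/s.
Mass m = (π/6) ρ d³ = (π/6) × 7790 × (36600)³ = 2.000 × 10^17 kg
E = ½ m v² = 0.5 × 2.000 × 10^17 × (29100)² = 8.468 × 10^25 J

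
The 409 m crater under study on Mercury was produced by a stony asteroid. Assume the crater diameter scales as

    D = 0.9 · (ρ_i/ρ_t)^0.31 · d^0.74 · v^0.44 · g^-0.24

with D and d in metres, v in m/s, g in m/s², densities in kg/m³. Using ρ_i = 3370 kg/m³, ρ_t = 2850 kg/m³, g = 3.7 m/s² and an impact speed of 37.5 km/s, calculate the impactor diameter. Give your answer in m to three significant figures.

Rearranging for d: d = [D / (0.9 · (3370/2850)^0.31 · 37500^0.44 · 3.7^-0.24)]^(1/0.74).
(3370/2850)^0.31 = 1.053
37500^0.44 = 102.9
3.7^-0.24 = 0.7305
Denominator = 0.9 × 1.053 × 102.9 × 0.7305 = 71.24
D / 71.24 = 409 / 71.24 = 5.741
d = 5.741^(1/0.74) = 5.741^1.3514 = 10.61 m

d ≈ 10.6 m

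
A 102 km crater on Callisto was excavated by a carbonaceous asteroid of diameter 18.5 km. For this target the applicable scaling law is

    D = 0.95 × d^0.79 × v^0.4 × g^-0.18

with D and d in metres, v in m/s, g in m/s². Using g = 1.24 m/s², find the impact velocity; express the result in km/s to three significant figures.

Rearranging for v: v = [D / (0.95 · 18500^0.79 · 1.24^-0.18)]^(1/0.4).
D = 102000 m.
18500^0.79 = 2350
1.24^-0.18 = 0.9620
Denominator = 0.95 × 2350 × 0.9620 = 2148
D / 2148 = 102000 / 2148 = 47.49
v = 47.49^(1/0.4) = 47.49^2.5 = 15542 m/s

v ≈ 15.5 km/s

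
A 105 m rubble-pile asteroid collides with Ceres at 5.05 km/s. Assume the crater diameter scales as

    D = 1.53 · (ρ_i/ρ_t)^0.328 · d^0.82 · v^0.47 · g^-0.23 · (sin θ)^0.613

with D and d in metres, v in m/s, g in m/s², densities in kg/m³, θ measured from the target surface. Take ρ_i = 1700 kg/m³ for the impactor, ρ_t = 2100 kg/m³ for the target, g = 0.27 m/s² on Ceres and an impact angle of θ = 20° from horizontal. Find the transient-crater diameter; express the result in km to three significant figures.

In SI units: v = 5050 m/s.
(ρ_i/ρ_t)^0.328 = (1700/2100)^0.328 = 0.9330
d^0.82 = 105^0.82 = 45.43
v^0.47 = 5050^0.47 = 55.02
g^-0.23 = 0.27^-0.23 = 1.351
(sin 20°)^0.613 = 0.3420^0.613 = 0.5180
D = 1.53 × 0.9330 × 45.43 × 55.02 × 1.351 × 0.5180 = 2497 m
   = 2.497 km

D ≈ 2.50 km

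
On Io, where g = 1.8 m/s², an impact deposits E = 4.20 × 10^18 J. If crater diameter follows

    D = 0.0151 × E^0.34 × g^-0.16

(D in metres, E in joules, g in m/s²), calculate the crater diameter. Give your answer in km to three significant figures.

E^0.34 = (4.20 × 10^18)^0.34 = 2.147 × 10^6
g^-0.16 = 1.8^-0.16 = 0.9102
D = 0.0151 × 2.147 × 10^6 × 0.9102 = 29508 m
   = 29.51 km

D ≈ 29.5 km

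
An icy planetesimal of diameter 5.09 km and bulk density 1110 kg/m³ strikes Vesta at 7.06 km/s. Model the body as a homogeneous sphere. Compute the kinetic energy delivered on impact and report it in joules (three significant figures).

E ≈ 1.91 × 10^21 J

d = 5090 m; v = 7060 m/s.
Mass m = (π/6) ρ d³ = (π/6) × 1110 × (5090)³ = 7.664 × 10^13 kg
E = ½ m v² = 0.5 × 7.664 × 10^13 × (7060)² = 1.910 × 10^21 J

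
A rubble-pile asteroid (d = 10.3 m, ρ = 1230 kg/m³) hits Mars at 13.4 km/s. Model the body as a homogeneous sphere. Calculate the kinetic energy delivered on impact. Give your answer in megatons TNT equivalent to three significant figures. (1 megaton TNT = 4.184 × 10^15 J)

v = 13400 m/s.
Mass m = (π/6) ρ d³ = (π/6) × 1230 × (10.3)³ = 7.037 × 10^5 kg
E = ½ m v² = 0.5 × 7.037 × 10^5 × (13400)² = 6.318 × 10^13 J
   = 6.318 × 10^13 / 4.184×10^15 = 0.01510 Mt

E ≈ 0.0151 Mt TNT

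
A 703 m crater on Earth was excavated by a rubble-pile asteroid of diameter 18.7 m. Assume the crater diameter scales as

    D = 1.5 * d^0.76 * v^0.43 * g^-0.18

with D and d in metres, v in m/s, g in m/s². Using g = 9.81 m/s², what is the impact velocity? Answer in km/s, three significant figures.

Rearranging for v: v = [D / (1.5 · 18.7^0.76 · 9.81^-0.18)]^(1/0.43).
18.7^0.76 = 9.260
9.81^-0.18 = 0.6630
Denominator = 1.5 × 9.260 × 0.6630 = 9.209
D / 9.209 = 703 / 9.209 = 76.34
v = 76.34^(1/0.43) = 76.34^2.3256 = 23907 m/s

v ≈ 23.9 km/s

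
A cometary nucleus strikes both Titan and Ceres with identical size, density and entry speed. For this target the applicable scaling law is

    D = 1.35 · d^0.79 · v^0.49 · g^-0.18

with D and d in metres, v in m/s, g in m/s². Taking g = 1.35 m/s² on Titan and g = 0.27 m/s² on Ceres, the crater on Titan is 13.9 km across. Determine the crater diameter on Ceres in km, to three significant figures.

All impactor-dependent factors cancel in the ratio, leaving D_Ceres/D_Titan = (g_Ceres/g_Titan)^-0.18.
(0.27/1.35)^-0.18 = 0.2000^-0.18 = 1.336
D_Ceres = 1.336 × 13.9 km = 18.6 km

D ≈ 18.6 km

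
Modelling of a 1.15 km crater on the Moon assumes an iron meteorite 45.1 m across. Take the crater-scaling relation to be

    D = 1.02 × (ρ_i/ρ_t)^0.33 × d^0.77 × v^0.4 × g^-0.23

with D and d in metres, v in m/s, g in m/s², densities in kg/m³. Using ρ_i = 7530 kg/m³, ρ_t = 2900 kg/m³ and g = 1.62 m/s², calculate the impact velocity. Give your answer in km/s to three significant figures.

Rearranging for v: v = [D / (1.02 · (7530/2900)^0.33 · 45.1^0.77 · 1.62^-0.23)]^(1/0.4).
D = 1150 m.
(7530/2900)^0.33 = 1.370
45.1^0.77 = 18.78
1.62^-0.23 = 0.8950
Denominator = 1.02 × 1.370 × 18.78 × 0.8950 = 23.49
D / 23.49 = 1150 / 23.49 = 48.96
v = 48.96^(1/0.4) = 48.96^2.5 = 16773 m/s

v ≈ 16.8 km/s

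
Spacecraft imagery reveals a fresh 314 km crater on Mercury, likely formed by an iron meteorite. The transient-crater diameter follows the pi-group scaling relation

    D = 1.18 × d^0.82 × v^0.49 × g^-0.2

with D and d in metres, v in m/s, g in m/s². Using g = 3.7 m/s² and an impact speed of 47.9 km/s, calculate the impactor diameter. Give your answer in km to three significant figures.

Rearranging for d: d = [D / (1.18 · 47900^0.49 · 3.7^-0.2)]^(1/0.82).
D = 314000 m.
47900^0.49 = 196.5
3.7^-0.2 = 0.7698
Denominator = 1.18 × 196.5 × 0.7698 = 178.5
D / 178.5 = 314000 / 178.5 = 1759
d = 1759^(1/0.82) = 1759^1.2195 = 9070 m

d ≈ 9.07 km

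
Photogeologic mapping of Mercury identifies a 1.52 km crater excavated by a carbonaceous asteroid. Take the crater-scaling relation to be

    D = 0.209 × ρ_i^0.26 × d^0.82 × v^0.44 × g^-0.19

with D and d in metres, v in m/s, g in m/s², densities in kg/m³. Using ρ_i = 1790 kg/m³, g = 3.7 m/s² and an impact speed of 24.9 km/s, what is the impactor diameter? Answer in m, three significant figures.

Rearranging for d: d = [D / (0.209 · 1790^0.26 · 24900^0.44 · 3.7^-0.19)]^(1/0.82).
D = 1520 m.
1790^0.26 = 7.010
24900^0.44 = 85.97
3.7^-0.19 = 0.7799
Denominator = 0.209 × 7.010 × 85.97 × 0.7799 = 98.23
D / 98.23 = 1520 / 98.23 = 15.47
d = 15.47^(1/0.82) = 15.47^1.2195 = 28.22 m

d ≈ 28.2 m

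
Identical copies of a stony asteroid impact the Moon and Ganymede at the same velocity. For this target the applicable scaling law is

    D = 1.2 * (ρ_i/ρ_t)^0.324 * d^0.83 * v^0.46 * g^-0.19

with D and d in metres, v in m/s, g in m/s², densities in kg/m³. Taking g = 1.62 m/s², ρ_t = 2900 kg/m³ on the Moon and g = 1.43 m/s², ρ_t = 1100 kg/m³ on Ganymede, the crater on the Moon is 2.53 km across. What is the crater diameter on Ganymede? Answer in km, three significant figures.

D ≈ 3.55 km

The impactor-only factors (d, v, ρ_i) cancel in the ratio, leaving D_Ganymede/D_Moon = (g_Ganymede/g_Moon)^-0.19 · (ρ_t,Moon/ρ_t,Ganymede)^0.324.
(1.43/1.62)^-0.19 = 0.8827^-0.19 = 1.024
(2900/1100)^0.324 = 2.636^0.324 = 1.369
Ratio = 1.024 × 1.369 = 1.402
D_Ganymede = 1.402 × 2.53 km = 3.55 km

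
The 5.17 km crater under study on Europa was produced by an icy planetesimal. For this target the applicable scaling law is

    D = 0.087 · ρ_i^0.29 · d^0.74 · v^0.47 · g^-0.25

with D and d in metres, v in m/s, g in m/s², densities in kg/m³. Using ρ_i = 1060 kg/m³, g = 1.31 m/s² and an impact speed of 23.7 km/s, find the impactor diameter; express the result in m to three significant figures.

Rearranging for d: d = [D / (0.087 · 1060^0.29 · 23700^0.47 · 1.31^-0.25)]^(1/0.74).
D = 5170 m.
1060^0.29 = 7.539
23700^0.47 = 113.8
1.31^-0.25 = 0.9347
Denominator = 0.087 × 7.539 × 113.8 × 0.9347 = 69.77
D / 69.77 = 5170 / 69.77 = 74.10
d = 74.10^(1/0.74) = 74.10^1.3514 = 336.4 m

d ≈ 336 m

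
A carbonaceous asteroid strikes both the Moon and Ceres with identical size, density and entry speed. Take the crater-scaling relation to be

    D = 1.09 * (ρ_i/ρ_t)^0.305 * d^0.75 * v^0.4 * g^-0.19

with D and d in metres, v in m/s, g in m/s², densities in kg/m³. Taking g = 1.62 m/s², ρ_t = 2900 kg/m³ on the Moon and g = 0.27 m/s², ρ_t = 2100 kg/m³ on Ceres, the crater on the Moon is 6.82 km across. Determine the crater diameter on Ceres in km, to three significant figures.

The impactor-only factors (d, v, ρ_i) cancel in the ratio, leaving D_Ceres/D_Moon = (g_Ceres/g_Moon)^-0.19 · (ρ_t,Moon/ρ_t,Ceres)^0.305.
(0.27/1.62)^-0.19 = 0.1667^-0.19 = 1.406
(2900/2100)^0.305 = 1.381^0.305 = 1.103
Ratio = 1.406 × 1.103 = 1.551
D_Ceres = 1.551 × 6.82 km = 10.6 km

D ≈ 10.6 km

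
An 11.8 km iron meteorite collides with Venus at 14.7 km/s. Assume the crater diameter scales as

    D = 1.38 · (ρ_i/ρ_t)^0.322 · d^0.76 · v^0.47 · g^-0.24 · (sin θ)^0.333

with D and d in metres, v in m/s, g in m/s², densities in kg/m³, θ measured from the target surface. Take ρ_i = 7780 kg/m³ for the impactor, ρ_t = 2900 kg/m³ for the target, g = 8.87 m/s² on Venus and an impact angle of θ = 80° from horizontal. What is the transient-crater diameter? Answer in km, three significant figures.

In SI units: d = 11800 m, v = 14700 m/s.
(ρ_i/ρ_t)^0.322 = (7780/2900)^0.322 = 1.374
d^0.76 = 11800^0.76 = 1243
v^0.47 = 14700^0.47 = 90.92
g^-0.24 = 8.87^-0.24 = 0.5922
(sin 80°)^0.333 = 0.9848^0.333 = 0.9949
D = 1.38 × 1.374 × 1243 × 90.92 × 0.5922 × 0.9949 = 1.263 × 10^5 m
   = 126.3 km

D ≈ 126 km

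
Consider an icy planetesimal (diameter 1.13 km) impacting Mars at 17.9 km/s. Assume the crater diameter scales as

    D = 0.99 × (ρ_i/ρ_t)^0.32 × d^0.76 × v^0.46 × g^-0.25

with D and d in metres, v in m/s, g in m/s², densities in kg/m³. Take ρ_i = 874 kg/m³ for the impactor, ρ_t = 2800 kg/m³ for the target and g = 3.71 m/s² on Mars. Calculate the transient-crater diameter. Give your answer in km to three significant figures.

D ≈ 9.29 km

In SI units: d = 1130 m, v = 17900 m/s.
(ρ_i/ρ_t)^0.32 = (874/2800)^0.32 = 0.6890
d^0.76 = 1130^0.76 = 209.1
v^0.46 = 17900^0.46 = 90.43
g^-0.25 = 3.71^-0.25 = 0.7205
D = 0.99 × 0.6890 × 209.1 × 90.43 × 0.7205 = 9293 m
   = 9.293 km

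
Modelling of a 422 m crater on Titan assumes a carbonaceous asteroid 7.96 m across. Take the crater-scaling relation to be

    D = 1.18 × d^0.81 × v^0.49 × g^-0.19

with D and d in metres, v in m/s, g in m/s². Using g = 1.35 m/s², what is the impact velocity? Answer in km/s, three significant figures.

v ≈ 5.92 km/s

Rearranging for v: v = [D / (1.18 · 7.96^0.81 · 1.35^-0.19)]^(1/0.49).
7.96^0.81 = 5.367
1.35^-0.19 = 0.9446
Denominator = 1.18 × 5.367 × 0.9446 = 5.982
D / 5.982 = 422 / 5.982 = 70.54
v = 70.54^(1/0.49) = 70.54^2.0408 = 5920 m/s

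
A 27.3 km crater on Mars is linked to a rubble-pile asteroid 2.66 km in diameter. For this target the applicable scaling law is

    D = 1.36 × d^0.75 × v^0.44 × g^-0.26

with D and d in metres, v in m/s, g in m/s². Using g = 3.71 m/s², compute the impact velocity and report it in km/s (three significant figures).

v ≈ 18.9 km/s

Rearranging for v: v = [D / (1.36 · 2660^0.75 · 3.71^-0.26)]^(1/0.44).
D = 27300 m.
2660^0.75 = 370.4
3.71^-0.26 = 0.7112
Denominator = 1.36 × 370.4 × 0.7112 = 358.3
D / 358.3 = 27300 / 358.3 = 76.19
v = 76.19^(1/0.44) = 76.19^2.2727 = 18923 m/s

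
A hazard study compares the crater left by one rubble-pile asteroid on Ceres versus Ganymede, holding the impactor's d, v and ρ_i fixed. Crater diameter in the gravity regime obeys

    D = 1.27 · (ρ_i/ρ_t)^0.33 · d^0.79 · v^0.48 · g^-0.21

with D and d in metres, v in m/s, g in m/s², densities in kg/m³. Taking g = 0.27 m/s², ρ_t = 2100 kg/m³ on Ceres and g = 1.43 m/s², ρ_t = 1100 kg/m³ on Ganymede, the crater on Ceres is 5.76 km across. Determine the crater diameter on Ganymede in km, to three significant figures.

The impactor-only factors (d, v, ρ_i) cancel in the ratio, leaving D_Ganymede/D_Ceres = (g_Ganymede/g_Ceres)^-0.21 · (ρ_t,Ceres/ρ_t,Ganymede)^0.33.
(1.43/0.27)^-0.21 = 5.296^-0.21 = 0.7046
(2100/1100)^0.33 = 1.909^0.33 = 1.238
Ratio = 0.7046 × 1.238 = 0.8723
D_Ganymede = 0.8723 × 5.76 km = 5.02 km

D ≈ 5.02 km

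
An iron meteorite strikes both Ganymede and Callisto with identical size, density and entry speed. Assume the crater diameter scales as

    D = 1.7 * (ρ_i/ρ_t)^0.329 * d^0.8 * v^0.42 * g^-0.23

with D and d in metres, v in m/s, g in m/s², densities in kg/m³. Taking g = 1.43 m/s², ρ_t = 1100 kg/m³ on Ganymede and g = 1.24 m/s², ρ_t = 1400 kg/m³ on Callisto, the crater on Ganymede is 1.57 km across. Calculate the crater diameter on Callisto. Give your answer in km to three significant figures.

D ≈ 1.50 km

The impactor-only factors (d, v, ρ_i) cancel in the ratio, leaving D_Callisto/D_Ganymede = (g_Callisto/g_Ganymede)^-0.23 · (ρ_t,Ganymede/ρ_t,Callisto)^0.329.
(1.24/1.43)^-0.23 = 0.8671^-0.23 = 1.033
(1100/1400)^0.329 = 0.7857^0.329 = 0.9237
Ratio = 1.033 × 0.9237 = 0.9542
D_Callisto = 0.9542 × 1.57 km = 1.50 km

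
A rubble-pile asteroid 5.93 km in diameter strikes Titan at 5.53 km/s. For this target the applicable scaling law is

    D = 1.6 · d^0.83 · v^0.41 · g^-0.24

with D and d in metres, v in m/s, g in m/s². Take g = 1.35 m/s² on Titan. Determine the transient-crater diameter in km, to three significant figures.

D ≈ 69.0 km

In SI units: d = 5930 m, v = 5530 m/s.
d^0.83 = 5930^0.83 = 1354
v^0.41 = 5530^0.41 = 34.24
g^-0.24 = 1.35^-0.24 = 0.9305
D = 1.6 × 1354 × 34.24 × 0.9305 = 69022 m
   = 69.02 km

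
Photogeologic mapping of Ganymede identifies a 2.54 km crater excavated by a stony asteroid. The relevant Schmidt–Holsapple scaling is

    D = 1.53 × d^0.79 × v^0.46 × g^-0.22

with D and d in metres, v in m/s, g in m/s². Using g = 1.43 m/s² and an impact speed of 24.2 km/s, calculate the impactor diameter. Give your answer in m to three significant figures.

d ≈ 36.9 m

Rearranging for d: d = [D / (1.53 · 24200^0.46 · 1.43^-0.22)]^(1/0.79).
D = 2540 m.
24200^0.46 = 103.9
1.43^-0.22 = 0.9243
Denominator = 1.53 × 103.9 × 0.9243 = 146.9
D / 146.9 = 2540 / 146.9 = 17.29
d = 17.29^(1/0.79) = 17.29^1.2658 = 36.88 m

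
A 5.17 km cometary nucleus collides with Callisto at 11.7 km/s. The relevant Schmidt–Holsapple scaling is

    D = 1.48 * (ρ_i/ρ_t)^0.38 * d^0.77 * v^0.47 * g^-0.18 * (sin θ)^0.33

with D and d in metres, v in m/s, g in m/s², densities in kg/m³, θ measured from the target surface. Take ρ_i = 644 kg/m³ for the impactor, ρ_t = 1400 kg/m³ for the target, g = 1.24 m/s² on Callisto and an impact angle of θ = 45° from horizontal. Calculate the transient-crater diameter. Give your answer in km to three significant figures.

D ≈ 55.9 km

In SI units: d = 5170 m, v = 11700 m/s.
(ρ_i/ρ_t)^0.38 = (644/1400)^0.38 = 0.7445
d^0.77 = 5170^0.77 = 723.4
v^0.47 = 11700^0.47 = 81.67
g^-0.18 = 1.24^-0.18 = 0.9620
(sin 45°)^0.33 = 0.7071^0.33 = 0.8919
D = 1.48 × 0.7445 × 723.4 × 81.67 × 0.9620 × 0.8919 = 55855 m
   = 55.85 km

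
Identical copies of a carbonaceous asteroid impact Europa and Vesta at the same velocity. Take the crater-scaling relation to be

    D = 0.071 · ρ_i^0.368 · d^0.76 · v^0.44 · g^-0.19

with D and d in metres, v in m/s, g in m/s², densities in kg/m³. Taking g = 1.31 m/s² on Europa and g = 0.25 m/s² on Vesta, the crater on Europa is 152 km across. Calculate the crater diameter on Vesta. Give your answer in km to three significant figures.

All impactor-dependent factors cancel in the ratio, leaving D_Vesta/D_Europa = (g_Vesta/g_Europa)^-0.19.
(0.25/1.31)^-0.19 = 0.1908^-0.19 = 1.370
D_Vesta = 1.370 × 152 km = 208 km

D ≈ 208 km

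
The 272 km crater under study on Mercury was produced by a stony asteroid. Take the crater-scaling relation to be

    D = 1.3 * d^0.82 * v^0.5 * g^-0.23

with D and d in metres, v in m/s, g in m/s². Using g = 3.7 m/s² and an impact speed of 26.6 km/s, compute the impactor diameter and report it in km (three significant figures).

Rearranging for d: d = [D / (1.3 · 26600^0.5 · 3.7^-0.23)]^(1/0.82).
D = 272000 m.
26600^0.5 = 163.1
3.7^-0.23 = 0.7401
Denominator = 1.3 × 163.1 × 0.7401 = 156.9
D / 156.9 = 272000 / 156.9 = 1734
d = 1734^(1/0.82) = 1734^1.2195 = 8913 m

d ≈ 8.91 km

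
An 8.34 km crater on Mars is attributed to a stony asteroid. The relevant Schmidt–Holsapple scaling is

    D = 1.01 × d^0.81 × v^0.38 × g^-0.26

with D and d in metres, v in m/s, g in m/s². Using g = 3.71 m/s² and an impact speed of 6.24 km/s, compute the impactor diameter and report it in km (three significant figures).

d ≈ 1.73 km

Rearranging for d: d = [D / (1.01 · 6240^0.38 · 3.71^-0.26)]^(1/0.81).
D = 8340 m.
6240^0.38 = 27.68
3.71^-0.26 = 0.7112
Denominator = 1.01 × 27.68 × 0.7112 = 19.88
D / 19.88 = 8340 / 19.88 = 419.5
d = 419.5^(1/0.81) = 419.5^1.2346 = 1730 m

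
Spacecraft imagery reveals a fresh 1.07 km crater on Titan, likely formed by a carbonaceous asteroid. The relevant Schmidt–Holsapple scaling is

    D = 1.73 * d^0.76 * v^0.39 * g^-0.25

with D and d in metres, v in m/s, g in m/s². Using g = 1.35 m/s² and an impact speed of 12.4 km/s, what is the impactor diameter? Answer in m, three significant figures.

Rearranging for d: d = [D / (1.73 · 12400^0.39 · 1.35^-0.25)]^(1/0.76).
D = 1070 m.
12400^0.39 = 39.49
1.35^-0.25 = 0.9277
Denominator = 1.73 × 39.49 × 0.9277 = 63.38
D / 63.38 = 1070 / 63.38 = 16.88
d = 16.88^(1/0.76) = 16.88^1.3158 = 41.21 m

d ≈ 41.2 m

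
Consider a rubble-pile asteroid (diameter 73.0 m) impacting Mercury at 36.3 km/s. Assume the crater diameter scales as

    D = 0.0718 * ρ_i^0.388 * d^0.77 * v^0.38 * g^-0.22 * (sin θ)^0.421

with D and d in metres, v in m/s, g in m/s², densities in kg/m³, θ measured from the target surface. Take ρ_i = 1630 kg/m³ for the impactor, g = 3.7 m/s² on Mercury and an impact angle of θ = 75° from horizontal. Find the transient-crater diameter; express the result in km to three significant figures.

In SI units: v = 36300 m/s.
ρ_i^0.388 = 1630^0.388 = 17.63
d^0.77 = 73^0.77 = 27.21
v^0.38 = 36300^0.38 = 54.05
g^-0.22 = 3.7^-0.22 = 0.7499
(sin 75°)^0.421 = 0.9659^0.421 = 0.9855
D = 0.0718 × 17.63 × 27.21 × 54.05 × 0.7499 × 0.9855 = 1376 m
   = 1.376 km

D ≈ 1.38 km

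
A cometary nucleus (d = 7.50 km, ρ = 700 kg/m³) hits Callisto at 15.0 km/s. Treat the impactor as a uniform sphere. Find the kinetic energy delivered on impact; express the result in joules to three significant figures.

E ≈ 1.74 × 10^22 J

d = 7500 m; v = 15000 m/s.
Mass m = (π/6) ρ d³ = (π/6) × 700 × (7500)³ = 1.546 × 10^14 kg
E = ½ m v² = 0.5 × 1.546 × 10^14 × (15000)² = 1.739 × 10^22 J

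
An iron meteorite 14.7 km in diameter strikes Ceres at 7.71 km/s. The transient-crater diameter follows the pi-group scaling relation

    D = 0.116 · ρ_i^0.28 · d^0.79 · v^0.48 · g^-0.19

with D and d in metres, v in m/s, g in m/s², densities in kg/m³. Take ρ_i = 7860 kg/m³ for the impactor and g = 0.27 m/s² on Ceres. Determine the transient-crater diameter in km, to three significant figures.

D ≈ 264 km

In SI units: d = 14700 m, v = 7710 m/s.
ρ_i^0.28 = 7860^0.28 = 12.32
d^0.79 = 14700^0.79 = 1960
v^0.48 = 7710^0.48 = 73.42
g^-0.19 = 0.27^-0.19 = 1.282
D = 0.116 × 12.32 × 1960 × 73.42 × 1.282 = 2.636 × 10^5 m
   = 263.6 km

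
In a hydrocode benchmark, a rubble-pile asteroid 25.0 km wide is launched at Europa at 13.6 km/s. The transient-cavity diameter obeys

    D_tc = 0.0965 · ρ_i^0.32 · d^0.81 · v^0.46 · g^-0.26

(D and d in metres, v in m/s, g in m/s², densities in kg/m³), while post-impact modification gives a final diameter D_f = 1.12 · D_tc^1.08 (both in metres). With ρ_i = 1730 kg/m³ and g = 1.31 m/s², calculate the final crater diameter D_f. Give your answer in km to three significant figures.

D_f ≈ 870 km

In SI: d = 25000 m, v = 13600 m/s.
ρ_i^0.32 = 1730^0.32 = 10.87
d^0.81 = 25000^0.81 = 3650
v^0.46 = 13600^0.46 = 79.69
g^-0.26 = 1.31^-0.26 = 0.9322
D_tc = 0.0965 × 10.87 × 3650 × 79.69 × 0.9322 = 2.844 × 10^5 m
D_f = 1.12 × (2.844 × 10^5)^1.08 = 8.699 × 10^5 m
     = 869.9 km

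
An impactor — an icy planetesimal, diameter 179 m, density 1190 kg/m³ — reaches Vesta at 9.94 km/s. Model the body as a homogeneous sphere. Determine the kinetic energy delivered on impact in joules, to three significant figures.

E ≈ 1.77 × 10^17 J

v = 9940 m/s.
Mass m = (π/6) ρ d³ = (π/6) × 1190 × (179)³ = 3.574 × 10^9 kg
E = ½ m v² = 0.5 × 3.574 × 10^9 × (9940)² = 1.766 × 10^17 J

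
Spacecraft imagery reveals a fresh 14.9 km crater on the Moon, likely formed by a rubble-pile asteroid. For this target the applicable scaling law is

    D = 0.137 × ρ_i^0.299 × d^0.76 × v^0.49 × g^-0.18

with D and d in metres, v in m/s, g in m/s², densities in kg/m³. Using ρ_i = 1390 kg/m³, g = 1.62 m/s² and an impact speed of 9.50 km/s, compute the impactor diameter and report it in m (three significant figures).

Rearranging for d: d = [D / (0.137 · 1390^0.299 · 9500^0.49 · 1.62^-0.18)]^(1/0.76).
D = 14900 m.
1390^0.299 = 8.705
9500^0.49 = 88.94
1.62^-0.18 = 0.9168
Denominator = 0.137 × 8.705 × 88.94 × 0.9168 = 97.24
D / 97.24 = 14900 / 97.24 = 153.2
d = 153.2^(1/0.76) = 153.2^1.3158 = 750.5 m

d ≈ 751 m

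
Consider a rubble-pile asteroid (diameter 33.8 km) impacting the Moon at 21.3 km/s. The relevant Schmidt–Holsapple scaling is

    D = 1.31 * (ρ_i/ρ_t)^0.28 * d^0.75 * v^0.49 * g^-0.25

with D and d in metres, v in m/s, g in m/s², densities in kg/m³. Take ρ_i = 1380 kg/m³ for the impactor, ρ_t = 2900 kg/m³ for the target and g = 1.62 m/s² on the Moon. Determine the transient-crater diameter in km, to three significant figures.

D ≈ 311 km

In SI units: d = 33800 m, v = 21300 m/s.
(ρ_i/ρ_t)^0.28 = (1380/2900)^0.28 = 0.8123
d^0.75 = 33800^0.75 = 2493
v^0.49 = 21300^0.49 = 132.1
g^-0.25 = 1.62^-0.25 = 0.8864
D = 1.31 × 0.8123 × 2493 × 132.1 × 0.8864 = 3.106 × 10^5 m
   = 310.6 km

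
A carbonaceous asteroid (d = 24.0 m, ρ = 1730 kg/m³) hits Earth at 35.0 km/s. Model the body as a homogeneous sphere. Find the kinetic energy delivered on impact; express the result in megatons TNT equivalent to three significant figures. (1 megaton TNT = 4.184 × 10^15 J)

v = 35000 m/s.
Mass m = (π/6) ρ d³ = (π/6) × 1730 × (24)³ = 1.252 × 10^7 kg
E = ½ m v² = 0.5 × 1.252 × 10^7 × (35000)² = 7.668 × 10^15 J
   = 7.668 × 10^15 / 4.184×10^15 = 1.833 Mt

E ≈ 1.83 Mt TNT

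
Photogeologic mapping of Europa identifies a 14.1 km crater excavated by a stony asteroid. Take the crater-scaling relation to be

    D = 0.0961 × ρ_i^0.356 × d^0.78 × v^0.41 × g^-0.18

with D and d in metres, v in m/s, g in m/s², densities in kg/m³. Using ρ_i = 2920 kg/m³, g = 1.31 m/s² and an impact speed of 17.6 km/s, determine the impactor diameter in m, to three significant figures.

d ≈ 688 m

Rearranging for d: d = [D / (0.0961 · 2920^0.356 · 17600^0.41 · 1.31^-0.18)]^(1/0.78).
D = 14100 m.
2920^0.356 = 17.13
17600^0.41 = 55.04
1.31^-0.18 = 0.9526
Denominator = 0.0961 × 17.13 × 55.04 × 0.9526 = 86.31
D / 86.31 = 14100 / 86.31 = 163.4
d = 163.4^(1/0.78) = 163.4^1.2821 = 688.0 m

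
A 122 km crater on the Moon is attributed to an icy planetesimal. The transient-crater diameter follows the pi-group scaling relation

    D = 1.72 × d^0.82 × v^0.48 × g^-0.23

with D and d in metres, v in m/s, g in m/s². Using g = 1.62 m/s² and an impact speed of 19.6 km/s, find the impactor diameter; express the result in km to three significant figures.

d ≈ 2.90 km

Rearranging for d: d = [D / (1.72 · 19600^0.48 · 1.62^-0.23)]^(1/0.82).
D = 122000 m.
19600^0.48 = 114.9
1.62^-0.23 = 0.8950
Denominator = 1.72 × 114.9 × 0.8950 = 176.9
D / 176.9 = 122000 / 176.9 = 689.7
d = 689.7^(1/0.82) = 689.7^1.2195 = 2896 m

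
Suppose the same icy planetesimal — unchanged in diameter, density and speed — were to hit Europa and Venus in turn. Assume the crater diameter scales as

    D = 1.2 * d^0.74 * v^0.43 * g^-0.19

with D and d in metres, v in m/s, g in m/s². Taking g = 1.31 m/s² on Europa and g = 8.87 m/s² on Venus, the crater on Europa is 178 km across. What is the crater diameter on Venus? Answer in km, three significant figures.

All impactor-dependent factors cancel in the ratio, leaving D_Venus/D_Europa = (g_Venus/g_Europa)^-0.19.
(8.87/1.31)^-0.19 = 6.771^-0.19 = 0.6953
D_Venus = 0.6953 × 178 km = 124 km

D ≈ 124 km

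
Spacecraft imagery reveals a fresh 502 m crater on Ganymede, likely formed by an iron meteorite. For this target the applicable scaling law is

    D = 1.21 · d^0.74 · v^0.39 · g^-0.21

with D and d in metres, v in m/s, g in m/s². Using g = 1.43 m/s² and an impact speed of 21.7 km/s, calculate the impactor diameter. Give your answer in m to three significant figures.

d ≈ 19.8 m

Rearranging for d: d = [D / (1.21 · 21700^0.39 · 1.43^-0.21)]^(1/0.74).
21700^0.39 = 49.12
1.43^-0.21 = 0.9276
Denominator = 1.21 × 49.12 × 0.9276 = 55.13
D / 55.13 = 502 / 55.13 = 9.106
d = 9.106^(1/0.74) = 9.106^1.3514 = 19.79 m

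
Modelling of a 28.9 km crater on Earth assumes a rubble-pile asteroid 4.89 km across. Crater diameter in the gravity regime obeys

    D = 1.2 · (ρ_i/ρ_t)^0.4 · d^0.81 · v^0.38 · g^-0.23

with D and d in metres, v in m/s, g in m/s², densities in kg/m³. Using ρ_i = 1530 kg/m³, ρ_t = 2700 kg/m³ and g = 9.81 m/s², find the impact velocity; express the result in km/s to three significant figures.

v ≈ 33.6 km/s

Rearranging for v: v = [D / (1.2 · (1530/2700)^0.4 · 4890^0.81 · 9.81^-0.23)]^(1/0.38).
D = 28900 m.
(1530/2700)^0.4 = 0.7968
4890^0.81 = 973.5
9.81^-0.23 = 0.5914
Denominator = 1.2 × 0.7968 × 973.5 × 0.5914 = 550.5
D / 550.5 = 28900 / 550.5 = 52.50
v = 52.50^(1/0.38) = 52.50^2.6316 = 33633 m/s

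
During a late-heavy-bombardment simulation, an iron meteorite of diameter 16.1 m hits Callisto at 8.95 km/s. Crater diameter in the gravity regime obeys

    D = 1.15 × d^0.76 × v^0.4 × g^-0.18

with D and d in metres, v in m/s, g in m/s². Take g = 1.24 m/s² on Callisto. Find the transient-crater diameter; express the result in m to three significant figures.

In SI units: v = 8950 m/s.
d^0.76 = 16.1^0.76 = 8.264
v^0.4 = 8950^0.4 = 38.08
g^-0.18 = 1.24^-0.18 = 0.9620
D = 1.15 × 8.264 × 38.08 × 0.9620 = 348.1 m

D ≈ 348 m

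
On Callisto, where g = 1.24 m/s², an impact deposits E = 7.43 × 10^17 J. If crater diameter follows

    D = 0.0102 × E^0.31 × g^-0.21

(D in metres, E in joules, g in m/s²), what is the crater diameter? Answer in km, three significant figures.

D ≈ 3.38 km

E^0.31 = (7.43 × 10^17)^0.31 = 3.467 × 10^5
g^-0.21 = 1.24^-0.21 = 0.9558
D = 0.0102 × 3.467 × 10^5 × 0.9558 = 3380 m
   = 3.380 km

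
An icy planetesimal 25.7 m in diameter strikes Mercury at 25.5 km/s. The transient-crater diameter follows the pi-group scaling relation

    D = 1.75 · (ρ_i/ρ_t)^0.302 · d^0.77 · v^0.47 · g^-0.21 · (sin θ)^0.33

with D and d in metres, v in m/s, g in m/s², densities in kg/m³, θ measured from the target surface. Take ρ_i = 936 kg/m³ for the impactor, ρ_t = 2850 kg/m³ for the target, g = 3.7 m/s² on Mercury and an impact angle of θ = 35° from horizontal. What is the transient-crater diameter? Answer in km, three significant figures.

In SI units: v = 25500 m/s.
(ρ_i/ρ_t)^0.302 = (936/2850)^0.302 = 0.7144
d^0.77 = 25.7^0.77 = 12.18
v^0.47 = 25500^0.47 = 117.8
g^-0.21 = 3.7^-0.21 = 0.7598
(sin 35°)^0.33 = 0.5736^0.33 = 0.8324
D = 1.75 × 0.7144 × 12.18 × 117.8 × 0.7598 × 0.8324 = 1134 m
   = 1.134 km

D ≈ 1.13 km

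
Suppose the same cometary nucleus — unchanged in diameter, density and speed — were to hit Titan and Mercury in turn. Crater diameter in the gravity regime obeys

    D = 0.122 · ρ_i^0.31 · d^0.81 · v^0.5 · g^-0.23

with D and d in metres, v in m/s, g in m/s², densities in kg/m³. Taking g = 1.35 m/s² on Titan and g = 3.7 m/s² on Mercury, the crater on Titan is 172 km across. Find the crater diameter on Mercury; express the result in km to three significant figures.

All impactor-dependent factors cancel in the ratio, leaving D_Mercury/D_Titan = (g_Mercury/g_Titan)^-0.23.
(3.7/1.35)^-0.23 = 2.741^-0.23 = 0.7930
D_Mercury = 0.7930 × 172 km = 136 km

D ≈ 136 km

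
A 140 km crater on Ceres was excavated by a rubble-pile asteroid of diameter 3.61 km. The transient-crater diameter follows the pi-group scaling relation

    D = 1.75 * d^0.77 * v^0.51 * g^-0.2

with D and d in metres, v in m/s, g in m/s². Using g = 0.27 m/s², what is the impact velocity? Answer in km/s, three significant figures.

v ≈ 10.5 km/s

Rearranging for v: v = [D / (1.75 · 3610^0.77 · 0.27^-0.2)]^(1/0.51).
D = 140000 m.
3610^0.77 = 548.6
0.27^-0.2 = 1.299
Denominator = 1.75 × 548.6 × 1.299 = 1247
D / 1247 = 140000 / 1247 = 112.3
v = 112.3^(1/0.51) = 112.3^1.9608 = 10481 m/s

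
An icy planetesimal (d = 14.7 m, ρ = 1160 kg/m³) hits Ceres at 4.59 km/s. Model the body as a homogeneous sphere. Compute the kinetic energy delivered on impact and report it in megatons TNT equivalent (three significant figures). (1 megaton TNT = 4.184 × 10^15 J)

v = 4590 m/s.
Mass m = (π/6) ρ d³ = (π/6) × 1160 × (14.7)³ = 1.929 × 10^6 kg
E = ½ m v² = 0.5 × 1.929 × 10^6 × (4590)² = 2.032 × 10^13 J
   = 2.032 × 10^13 / 4.184×10^15 = 4.857 × 10^-3 Mt

E ≈ 4.86 × 10^-3 Mt TNT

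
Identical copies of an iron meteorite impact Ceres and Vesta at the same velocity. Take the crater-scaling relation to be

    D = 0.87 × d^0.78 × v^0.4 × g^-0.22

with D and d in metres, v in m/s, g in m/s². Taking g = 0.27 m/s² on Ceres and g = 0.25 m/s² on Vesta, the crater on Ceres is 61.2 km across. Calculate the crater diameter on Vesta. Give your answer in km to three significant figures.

D ≈ 62.2 km

All impactor-dependent factors cancel in the ratio, leaving D_Vesta/D_Ceres = (g_Vesta/g_Ceres)^-0.22.
(0.25/0.27)^-0.22 = 0.9259^-0.22 = 1.017
D_Vesta = 1.017 × 61.2 km = 62.2 km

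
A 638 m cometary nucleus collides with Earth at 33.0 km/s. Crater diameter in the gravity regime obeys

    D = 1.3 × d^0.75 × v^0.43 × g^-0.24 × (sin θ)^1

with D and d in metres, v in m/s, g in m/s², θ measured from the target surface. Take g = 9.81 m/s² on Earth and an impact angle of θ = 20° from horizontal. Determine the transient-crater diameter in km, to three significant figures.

In SI units: v = 33000 m/s.
d^0.75 = 638^0.75 = 126.9
v^0.43 = 33000^0.43 = 87.69
g^-0.24 = 9.81^-0.24 = 0.5781
(sin 20°)^1 = 0.3420^1 = 0.3420
D = 1.3 × 126.9 × 87.69 × 0.5781 × 0.3420 = 2860 m
   = 2.860 km

D ≈ 2.86 km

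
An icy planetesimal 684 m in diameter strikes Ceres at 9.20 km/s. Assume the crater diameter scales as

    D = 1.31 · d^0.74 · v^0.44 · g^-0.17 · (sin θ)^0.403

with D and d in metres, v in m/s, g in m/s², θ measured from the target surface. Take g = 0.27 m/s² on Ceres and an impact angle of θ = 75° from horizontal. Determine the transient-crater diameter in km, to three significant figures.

In SI units: v = 9200 m/s.
d^0.74 = 684^0.74 = 125.3
v^0.44 = 9200^0.44 = 55.47
g^-0.17 = 0.27^-0.17 = 1.249
(sin 75°)^0.403 = 0.9659^0.403 = 0.9861
D = 1.31 × 125.3 × 55.47 × 1.249 × 0.9861 = 11214 m
   = 11.21 km

D ≈ 11.2 km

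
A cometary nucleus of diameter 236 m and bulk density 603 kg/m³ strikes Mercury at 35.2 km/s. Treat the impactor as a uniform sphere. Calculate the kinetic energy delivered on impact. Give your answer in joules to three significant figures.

v = 35200 m/s.
Mass m = (π/6) ρ d³ = (π/6) × 603 × (236)³ = 4.150 × 10^9 kg
E = ½ m v² = 0.5 × 4.150 × 10^9 × (35200)² = 2.571 × 10^18 J

E ≈ 2.57 × 10^18 J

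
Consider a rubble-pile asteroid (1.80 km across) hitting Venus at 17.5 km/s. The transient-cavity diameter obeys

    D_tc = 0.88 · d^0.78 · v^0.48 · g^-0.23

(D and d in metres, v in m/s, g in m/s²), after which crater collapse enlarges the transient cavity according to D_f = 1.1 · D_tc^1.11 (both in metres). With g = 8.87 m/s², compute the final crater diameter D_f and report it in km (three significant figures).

In SI: d = 1800 m, v = 17500 m/s.
d^0.78 = 1800^0.78 = 346.0
v^0.48 = 17500^0.48 = 108.8
g^-0.23 = 8.87^-0.23 = 0.6053
D_tc = 0.88 × 346.0 × 108.8 × 0.6053 = 20050 m
D_f = 1.1 × (20050)^1.11 = 65575 m
     = 65.58 km

D_f ≈ 65.6 km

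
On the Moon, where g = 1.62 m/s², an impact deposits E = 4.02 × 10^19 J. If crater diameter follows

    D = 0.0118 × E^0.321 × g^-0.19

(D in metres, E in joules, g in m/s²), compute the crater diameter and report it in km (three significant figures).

E^0.321 = (4.02 × 10^19)^0.321 = 1.963 × 10^6
g^-0.19 = 1.62^-0.19 = 0.9124
D = 0.0118 × 1.963 × 10^6 × 0.9124 = 21134 m
   = 21.13 km

D ≈ 21.1 km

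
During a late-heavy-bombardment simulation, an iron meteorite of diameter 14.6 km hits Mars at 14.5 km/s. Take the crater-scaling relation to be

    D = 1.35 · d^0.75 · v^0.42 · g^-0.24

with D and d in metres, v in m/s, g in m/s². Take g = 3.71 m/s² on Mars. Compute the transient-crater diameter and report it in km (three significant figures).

D ≈ 73.2 km

In SI units: d = 14600 m, v = 14500 m/s.
d^0.75 = 14600^0.75 = 1328
v^0.42 = 14500^0.42 = 55.95
g^-0.24 = 3.71^-0.24 = 0.7300
D = 1.35 × 1328 × 55.95 × 0.7300 = 73224 m
   = 73.22 km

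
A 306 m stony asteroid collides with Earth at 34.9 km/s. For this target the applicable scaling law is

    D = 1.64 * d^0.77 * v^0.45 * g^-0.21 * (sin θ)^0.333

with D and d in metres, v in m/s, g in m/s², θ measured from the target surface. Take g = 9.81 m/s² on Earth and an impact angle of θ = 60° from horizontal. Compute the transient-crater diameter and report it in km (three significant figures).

D ≈ 8.79 km

In SI units: v = 34900 m/s.
d^0.77 = 306^0.77 = 82.04
v^0.45 = 34900^0.45 = 110.7
g^-0.21 = 9.81^-0.21 = 0.6191
(sin 60°)^0.333 = 0.8660^0.333 = 0.9532
D = 1.64 × 82.04 × 110.7 × 0.6191 × 0.9532 = 8789 m
   = 8.789 km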